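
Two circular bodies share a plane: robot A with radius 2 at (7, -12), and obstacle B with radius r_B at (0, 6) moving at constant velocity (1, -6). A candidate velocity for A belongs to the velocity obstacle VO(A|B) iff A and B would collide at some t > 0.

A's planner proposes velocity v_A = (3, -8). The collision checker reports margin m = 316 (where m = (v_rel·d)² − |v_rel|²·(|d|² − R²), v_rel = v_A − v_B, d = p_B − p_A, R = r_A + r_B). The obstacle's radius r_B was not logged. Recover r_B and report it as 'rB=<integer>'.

m = 316
d = (-7, 18);  v_rel = (2, -2),  |v_rel|² = 8
v_rel×d = (2)·(18) − (-2)·(-7) = 22
since m = R²·8 − 22²:  R² = (484 + 316) / 8 = 100
R = √100 = 10  ⇒  r_B = 10 − 2 = 8

rB=8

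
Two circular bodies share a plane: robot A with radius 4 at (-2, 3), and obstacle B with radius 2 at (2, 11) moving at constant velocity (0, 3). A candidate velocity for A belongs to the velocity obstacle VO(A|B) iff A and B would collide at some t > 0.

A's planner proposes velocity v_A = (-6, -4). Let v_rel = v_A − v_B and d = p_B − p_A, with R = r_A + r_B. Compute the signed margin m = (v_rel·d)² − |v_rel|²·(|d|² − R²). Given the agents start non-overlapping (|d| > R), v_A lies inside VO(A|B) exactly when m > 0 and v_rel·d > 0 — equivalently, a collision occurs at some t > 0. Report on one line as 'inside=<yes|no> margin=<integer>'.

d = (4, 8),  |d|² = 80;  R = 4+2 = 6,  c = 80−6² = 44
v_rel = (-6, -7),  |v_rel|² = 85;  v_rel·d = (-6)·(4) + (-7)·(8) = -80
85·t² + 160·t + 44 = 0  ⇒  m = (-80)² − 85·44 = 2660
m = 2660 > 0,  v_rel·d = -80 < 0  ⇒  outside

inside=no margin=2660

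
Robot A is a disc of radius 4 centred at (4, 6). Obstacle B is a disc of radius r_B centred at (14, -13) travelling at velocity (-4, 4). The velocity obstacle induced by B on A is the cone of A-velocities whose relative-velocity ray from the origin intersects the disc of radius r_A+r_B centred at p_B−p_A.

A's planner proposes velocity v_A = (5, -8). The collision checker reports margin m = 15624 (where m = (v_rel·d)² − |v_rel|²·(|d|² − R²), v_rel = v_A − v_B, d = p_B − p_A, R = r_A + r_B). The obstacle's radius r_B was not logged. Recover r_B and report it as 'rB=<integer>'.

m = 15624
d = (10, -19);  v_rel = (9, -12),  |v_rel|² = 225
v_rel×d = (9)·(-19) − (-12)·(10) = -51
since m = R²·225 − (-51)²:  R² = (2601 + 15624) / 225 = 81
R = √81 = 9  ⇒  r_B = 9 − 4 = 5

rB=5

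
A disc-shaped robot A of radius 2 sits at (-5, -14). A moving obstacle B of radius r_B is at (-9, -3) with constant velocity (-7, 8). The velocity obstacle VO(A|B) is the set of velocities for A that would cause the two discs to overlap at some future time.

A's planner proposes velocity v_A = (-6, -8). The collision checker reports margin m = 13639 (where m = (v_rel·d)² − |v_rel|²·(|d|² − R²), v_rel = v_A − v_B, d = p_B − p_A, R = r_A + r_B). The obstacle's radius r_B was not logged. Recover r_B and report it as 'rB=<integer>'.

m = 13639
d = (-4, 11);  v_rel = (1, -16),  |v_rel|² = 257
v_rel×d = (1)·(11) − (-16)·(-4) = -53
since m = R²·257 − (-53)²:  R² = (2809 + 13639) / 257 = 64
R = √64 = 8  ⇒  r_B = 8 − 2 = 6

rB=6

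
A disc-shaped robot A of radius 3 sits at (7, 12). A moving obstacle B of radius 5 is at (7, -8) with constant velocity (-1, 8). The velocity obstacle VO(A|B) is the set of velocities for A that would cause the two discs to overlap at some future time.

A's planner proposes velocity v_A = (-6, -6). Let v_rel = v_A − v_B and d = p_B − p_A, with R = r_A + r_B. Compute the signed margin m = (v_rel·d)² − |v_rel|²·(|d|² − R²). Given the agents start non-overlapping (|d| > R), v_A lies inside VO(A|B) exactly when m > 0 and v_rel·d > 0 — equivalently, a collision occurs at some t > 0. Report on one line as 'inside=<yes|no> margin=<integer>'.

d = (0, -20),  |d|² = 400;  R = 3+5 = 8,  c = 400−8² = 336
v_rel = (-5, -14),  |v_rel|² = 221;  v_rel·d = (-5)·(0) + (-14)·(-20) = 280
221·t² − 560·t + 336 = 0  ⇒  m = 280² − 221·336 = 4144
m = 4144 > 0,  v_rel·d = 280 > 0  ⇒  inside

inside=yes margin=4144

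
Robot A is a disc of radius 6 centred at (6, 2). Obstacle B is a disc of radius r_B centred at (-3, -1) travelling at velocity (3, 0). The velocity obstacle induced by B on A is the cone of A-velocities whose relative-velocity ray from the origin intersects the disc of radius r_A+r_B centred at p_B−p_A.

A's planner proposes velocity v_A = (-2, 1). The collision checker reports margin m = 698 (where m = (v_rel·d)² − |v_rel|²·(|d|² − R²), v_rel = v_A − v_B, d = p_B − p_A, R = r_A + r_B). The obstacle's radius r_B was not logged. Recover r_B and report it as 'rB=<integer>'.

m = 698
d = (-9, -3);  v_rel = (-5, 1),  |v_rel|² = 26
v_rel×d = (-5)·(-3) − (1)·(-9) = 24
since m = R²·26 − 24²:  R² = (576 + 698) / 26 = 49
R = √49 = 7  ⇒  r_B = 7 − 6 = 1

rB=1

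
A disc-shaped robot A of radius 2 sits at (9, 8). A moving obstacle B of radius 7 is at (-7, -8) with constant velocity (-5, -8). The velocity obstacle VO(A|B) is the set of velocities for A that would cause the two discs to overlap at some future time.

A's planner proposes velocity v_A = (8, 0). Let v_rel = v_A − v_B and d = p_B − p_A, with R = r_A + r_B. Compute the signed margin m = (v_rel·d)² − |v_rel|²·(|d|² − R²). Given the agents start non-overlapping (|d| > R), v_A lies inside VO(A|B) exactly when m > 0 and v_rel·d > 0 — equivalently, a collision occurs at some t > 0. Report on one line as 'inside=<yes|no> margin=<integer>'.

d = (-16, -16),  |d|² = 512;  R = 2+7 = 9,  c = 512−9² = 431
v_rel = (13, 8),  |v_rel|² = 233;  v_rel·d = (13)·(-16) + (8)·(-16) = -336
233·t² + 672·t + 431 = 0  ⇒  m = (-336)² − 233·431 = 12473
m = 12473 > 0,  v_rel·d = -336 < 0  ⇒  outside

inside=no margin=12473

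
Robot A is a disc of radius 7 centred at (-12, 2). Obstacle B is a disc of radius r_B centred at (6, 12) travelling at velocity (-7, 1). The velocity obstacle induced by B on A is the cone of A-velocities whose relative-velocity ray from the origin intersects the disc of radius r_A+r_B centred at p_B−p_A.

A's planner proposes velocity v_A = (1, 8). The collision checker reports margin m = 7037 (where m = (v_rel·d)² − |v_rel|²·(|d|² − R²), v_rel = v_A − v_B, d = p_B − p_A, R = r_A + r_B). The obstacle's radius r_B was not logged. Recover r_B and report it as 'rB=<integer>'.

m = 7037
d = (18, 10);  v_rel = (8, 7),  |v_rel|² = 113
v_rel×d = (8)·(10) − (7)·(18) = -46
since m = R²·113 − (-46)²:  R² = (2116 + 7037) / 113 = 81
R = √81 = 9  ⇒  r_B = 9 − 7 = 2

rB=2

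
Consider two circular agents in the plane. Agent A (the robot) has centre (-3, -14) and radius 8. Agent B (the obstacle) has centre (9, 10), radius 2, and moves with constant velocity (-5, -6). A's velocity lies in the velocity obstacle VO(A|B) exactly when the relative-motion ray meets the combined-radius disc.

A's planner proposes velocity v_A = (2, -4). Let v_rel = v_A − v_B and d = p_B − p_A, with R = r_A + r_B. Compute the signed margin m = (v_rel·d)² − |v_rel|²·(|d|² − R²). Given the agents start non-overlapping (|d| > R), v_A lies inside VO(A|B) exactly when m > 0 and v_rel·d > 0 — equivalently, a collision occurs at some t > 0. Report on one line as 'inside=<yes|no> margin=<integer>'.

d = (12, 24),  |d|² = 720;  R = 8+2 = 10,  c = 720−10² = 620
v_rel = (7, 2),  |v_rel|² = 53;  v_rel·d = (7)·(12) + (2)·(24) = 132
53·t² − 264·t + 620 = 0  ⇒  m = 132² − 53·620 = -15436
m = -15436 < 0,  v_rel·d = 132 > 0  ⇒  outside

inside=no margin=-15436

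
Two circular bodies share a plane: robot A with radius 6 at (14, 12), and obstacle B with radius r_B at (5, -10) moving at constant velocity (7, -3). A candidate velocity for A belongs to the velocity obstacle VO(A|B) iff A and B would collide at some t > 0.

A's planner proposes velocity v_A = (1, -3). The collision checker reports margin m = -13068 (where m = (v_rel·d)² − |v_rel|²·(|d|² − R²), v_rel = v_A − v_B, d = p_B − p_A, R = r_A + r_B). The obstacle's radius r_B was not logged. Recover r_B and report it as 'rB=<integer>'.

m = -13068
d = (-9, -22);  v_rel = (-6, 0),  |v_rel|² = 36
v_rel×d = (-6)·(-22) − (0)·(-9) = 132
since m = R²·36 − 132²:  R² = (17424 + -13068) / 36 = 121
R = √121 = 11  ⇒  r_B = 11 − 6 = 5

rB=5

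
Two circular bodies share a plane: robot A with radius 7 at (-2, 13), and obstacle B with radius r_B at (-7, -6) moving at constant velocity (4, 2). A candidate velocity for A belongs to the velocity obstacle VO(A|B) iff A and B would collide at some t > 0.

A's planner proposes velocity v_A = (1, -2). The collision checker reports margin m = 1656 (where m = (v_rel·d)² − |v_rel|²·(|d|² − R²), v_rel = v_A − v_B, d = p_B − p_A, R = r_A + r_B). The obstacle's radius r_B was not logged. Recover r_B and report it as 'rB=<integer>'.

m = 1656
d = (-5, -19);  v_rel = (-3, -4),  |v_rel|² = 25
v_rel×d = (-3)·(-19) − (-4)·(-5) = 37
since m = R²·25 − 37²:  R² = (1369 + 1656) / 25 = 121
R = √121 = 11  ⇒  r_B = 11 − 7 = 4

rB=4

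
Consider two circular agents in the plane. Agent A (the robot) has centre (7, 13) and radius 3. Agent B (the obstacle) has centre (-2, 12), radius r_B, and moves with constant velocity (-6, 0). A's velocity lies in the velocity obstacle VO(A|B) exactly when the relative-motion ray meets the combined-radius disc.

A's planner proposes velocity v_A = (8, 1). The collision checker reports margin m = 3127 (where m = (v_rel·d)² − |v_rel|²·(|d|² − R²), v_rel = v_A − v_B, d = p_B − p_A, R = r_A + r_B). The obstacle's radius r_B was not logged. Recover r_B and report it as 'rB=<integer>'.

m = 3127
d = (-9, -1);  v_rel = (14, 1),  |v_rel|² = 197
v_rel×d = (14)·(-1) − (1)·(-9) = -5
since m = R²·197 − (-5)²:  R² = (25 + 3127) / 197 = 16
R = √16 = 4  ⇒  r_B = 4 − 3 = 1

rB=1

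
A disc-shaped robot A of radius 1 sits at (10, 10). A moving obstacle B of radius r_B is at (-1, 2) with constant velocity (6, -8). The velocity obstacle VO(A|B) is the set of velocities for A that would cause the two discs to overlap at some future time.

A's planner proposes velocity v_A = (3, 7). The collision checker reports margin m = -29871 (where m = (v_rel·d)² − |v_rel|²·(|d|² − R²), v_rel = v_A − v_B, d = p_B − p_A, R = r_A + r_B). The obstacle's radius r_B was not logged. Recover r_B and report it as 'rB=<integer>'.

m = -29871
d = (-11, -8);  v_rel = (-3, 15),  |v_rel|² = 234
v_rel×d = (-3)·(-8) − (15)·(-11) = 189
since m = R²·234 − 189²:  R² = (35721 + -29871) / 234 = 25
R = √25 = 5  ⇒  r_B = 5 − 1 = 4

rB=4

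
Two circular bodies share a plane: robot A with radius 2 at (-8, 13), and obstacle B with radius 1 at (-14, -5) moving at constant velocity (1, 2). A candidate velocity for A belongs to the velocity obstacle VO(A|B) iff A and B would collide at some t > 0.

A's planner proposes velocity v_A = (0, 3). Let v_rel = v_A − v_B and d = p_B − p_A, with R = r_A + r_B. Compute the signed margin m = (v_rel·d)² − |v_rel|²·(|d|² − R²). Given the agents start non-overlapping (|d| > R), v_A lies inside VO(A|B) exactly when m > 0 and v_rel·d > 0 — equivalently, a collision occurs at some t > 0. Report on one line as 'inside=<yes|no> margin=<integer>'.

d = (-6, -18),  |d|² = 360;  R = 2+1 = 3,  c = 360−3² = 351
v_rel = (-1, 1),  |v_rel|² = 2;  v_rel·d = (-1)·(-6) + (1)·(-18) = -12
2·t² + 24·t + 351 = 0  ⇒  m = (-12)² − 2·351 = -558
m = -558 < 0,  v_rel·d = -12 < 0  ⇒  outside

inside=no margin=-558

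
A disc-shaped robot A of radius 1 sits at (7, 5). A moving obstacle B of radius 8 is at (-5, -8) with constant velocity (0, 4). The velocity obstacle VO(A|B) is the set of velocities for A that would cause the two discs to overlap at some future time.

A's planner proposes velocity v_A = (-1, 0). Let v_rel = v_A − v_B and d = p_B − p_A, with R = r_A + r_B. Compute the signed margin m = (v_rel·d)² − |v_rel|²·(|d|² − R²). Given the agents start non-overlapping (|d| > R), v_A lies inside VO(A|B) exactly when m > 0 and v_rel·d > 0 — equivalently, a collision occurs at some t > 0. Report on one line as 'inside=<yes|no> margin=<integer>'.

d = (-12, -13),  |d|² = 313;  R = 1+8 = 9,  c = 313−9² = 232
v_rel = (-1, -4),  |v_rel|² = 17;  v_rel·d = (-1)·(-12) + (-4)·(-13) = 64
17·t² − 128·t + 232 = 0  ⇒  m = 64² − 17·232 = 152
m = 152 > 0,  v_rel·d = 64 > 0  ⇒  inside

inside=yes margin=152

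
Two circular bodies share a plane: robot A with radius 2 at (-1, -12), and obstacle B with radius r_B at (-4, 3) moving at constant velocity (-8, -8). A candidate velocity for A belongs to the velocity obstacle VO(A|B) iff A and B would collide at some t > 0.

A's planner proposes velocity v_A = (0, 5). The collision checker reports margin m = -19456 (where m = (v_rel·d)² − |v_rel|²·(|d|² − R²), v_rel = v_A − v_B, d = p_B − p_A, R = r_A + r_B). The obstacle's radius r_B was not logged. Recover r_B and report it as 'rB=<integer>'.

m = -19456
d = (-3, 15);  v_rel = (8, 13),  |v_rel|² = 233
v_rel×d = (8)·(15) − (13)·(-3) = 159
since m = R²·233 − 159²:  R² = (25281 + -19456) / 233 = 25
R = √25 = 5  ⇒  r_B = 5 − 2 = 3

rB=3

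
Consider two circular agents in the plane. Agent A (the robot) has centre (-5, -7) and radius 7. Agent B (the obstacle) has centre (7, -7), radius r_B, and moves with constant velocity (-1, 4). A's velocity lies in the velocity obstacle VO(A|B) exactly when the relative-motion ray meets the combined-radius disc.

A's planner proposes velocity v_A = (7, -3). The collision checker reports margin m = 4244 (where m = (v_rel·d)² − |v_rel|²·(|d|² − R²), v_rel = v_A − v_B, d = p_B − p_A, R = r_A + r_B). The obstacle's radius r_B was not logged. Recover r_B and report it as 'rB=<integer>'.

m = 4244
d = (12, 0);  v_rel = (8, -7),  |v_rel|² = 113
v_rel×d = (8)·(0) − (-7)·(12) = 84
since m = R²·113 − 84²:  R² = (7056 + 4244) / 113 = 100
R = √100 = 10  ⇒  r_B = 10 − 7 = 3

rB=3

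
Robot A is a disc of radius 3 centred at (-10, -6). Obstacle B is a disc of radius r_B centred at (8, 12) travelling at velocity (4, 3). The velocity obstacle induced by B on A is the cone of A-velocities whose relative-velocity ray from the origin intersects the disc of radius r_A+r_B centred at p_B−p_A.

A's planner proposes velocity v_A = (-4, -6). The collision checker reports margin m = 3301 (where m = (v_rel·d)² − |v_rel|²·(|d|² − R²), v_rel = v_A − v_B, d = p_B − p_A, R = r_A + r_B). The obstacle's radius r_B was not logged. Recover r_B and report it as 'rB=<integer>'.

m = 3301
d = (18, 18);  v_rel = (-8, -9),  |v_rel|² = 145
v_rel×d = (-8)·(18) − (-9)·(18) = 18
since m = R²·145 − 18²:  R² = (324 + 3301) / 145 = 25
R = √25 = 5  ⇒  r_B = 5 − 3 = 2

rB=2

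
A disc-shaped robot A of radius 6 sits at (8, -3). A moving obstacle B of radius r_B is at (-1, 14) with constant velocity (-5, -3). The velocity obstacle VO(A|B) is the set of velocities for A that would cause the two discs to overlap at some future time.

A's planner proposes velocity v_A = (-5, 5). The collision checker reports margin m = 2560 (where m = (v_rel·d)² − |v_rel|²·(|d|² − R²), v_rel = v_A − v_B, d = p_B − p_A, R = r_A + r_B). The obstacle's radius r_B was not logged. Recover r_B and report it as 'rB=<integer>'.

m = 2560
d = (-9, 17);  v_rel = (0, 8),  |v_rel|² = 64
v_rel×d = (0)·(17) − (8)·(-9) = 72
since m = R²·64 − 72²:  R² = (5184 + 2560) / 64 = 121
R = √121 = 11  ⇒  r_B = 11 − 6 = 5

rB=5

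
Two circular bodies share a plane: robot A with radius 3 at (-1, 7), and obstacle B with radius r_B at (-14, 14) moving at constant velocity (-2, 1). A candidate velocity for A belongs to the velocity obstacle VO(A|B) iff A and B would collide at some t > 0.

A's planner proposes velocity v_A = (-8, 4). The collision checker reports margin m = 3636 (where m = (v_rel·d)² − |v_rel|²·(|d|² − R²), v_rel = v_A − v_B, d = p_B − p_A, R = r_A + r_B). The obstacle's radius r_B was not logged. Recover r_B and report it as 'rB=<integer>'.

m = 3636
d = (-13, 7);  v_rel = (-6, 3),  |v_rel|² = 45
v_rel×d = (-6)·(7) − (3)·(-13) = -3
since m = R²·45 − (-3)²:  R² = (9 + 3636) / 45 = 81
R = √81 = 9  ⇒  r_B = 9 − 3 = 6

rB=6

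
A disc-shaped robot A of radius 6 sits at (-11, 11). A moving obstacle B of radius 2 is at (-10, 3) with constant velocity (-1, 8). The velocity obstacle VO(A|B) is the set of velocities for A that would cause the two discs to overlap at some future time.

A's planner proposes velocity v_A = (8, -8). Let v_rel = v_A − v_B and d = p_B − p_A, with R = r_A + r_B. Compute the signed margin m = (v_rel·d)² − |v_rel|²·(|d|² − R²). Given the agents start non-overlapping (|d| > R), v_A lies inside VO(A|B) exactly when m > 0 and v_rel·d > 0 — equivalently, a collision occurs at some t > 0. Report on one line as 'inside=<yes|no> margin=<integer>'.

d = (1, -8),  |d|² = 65;  R = 6+2 = 8,  c = 65−8² = 1
v_rel = (9, -16),  |v_rel|² = 337;  v_rel·d = (9)·(1) + (-16)·(-8) = 137
337·t² − 274·t + 1 = 0  ⇒  m = 137² − 337·1 = 18432
m = 18432 > 0,  v_rel·d = 137 > 0  ⇒  inside

inside=yes margin=18432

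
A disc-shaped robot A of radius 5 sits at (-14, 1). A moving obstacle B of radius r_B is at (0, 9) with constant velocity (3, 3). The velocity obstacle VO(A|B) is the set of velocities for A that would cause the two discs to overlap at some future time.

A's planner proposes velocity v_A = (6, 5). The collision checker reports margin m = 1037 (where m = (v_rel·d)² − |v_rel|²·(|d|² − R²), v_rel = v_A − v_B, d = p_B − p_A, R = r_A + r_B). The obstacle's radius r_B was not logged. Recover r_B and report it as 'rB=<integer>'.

m = 1037
d = (14, 8);  v_rel = (3, 2),  |v_rel|² = 13
v_rel×d = (3)·(8) − (2)·(14) = -4
since m = R²·13 − (-4)²:  R² = (16 + 1037) / 13 = 81
R = √81 = 9  ⇒  r_B = 9 − 5 = 4

rB=4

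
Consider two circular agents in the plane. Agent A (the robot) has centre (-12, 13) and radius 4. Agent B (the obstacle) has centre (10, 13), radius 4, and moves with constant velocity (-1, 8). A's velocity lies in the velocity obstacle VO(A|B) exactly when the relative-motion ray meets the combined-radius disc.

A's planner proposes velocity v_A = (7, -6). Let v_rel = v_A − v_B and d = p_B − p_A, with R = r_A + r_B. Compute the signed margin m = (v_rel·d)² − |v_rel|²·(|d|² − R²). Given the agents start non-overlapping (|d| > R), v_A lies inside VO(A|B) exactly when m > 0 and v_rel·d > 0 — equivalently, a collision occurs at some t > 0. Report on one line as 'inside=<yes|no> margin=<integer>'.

d = (22, 0),  |d|² = 484;  R = 4+4 = 8,  c = 484−8² = 420
v_rel = (8, -14),  |v_rel|² = 260;  v_rel·d = (8)·(22) + (-14)·(0) = 176
260·t² − 352·t + 420 = 0  ⇒  m = 176² − 260·420 = -78224
m = -78224 < 0,  v_rel·d = 176 > 0  ⇒  outside

inside=no margin=-78224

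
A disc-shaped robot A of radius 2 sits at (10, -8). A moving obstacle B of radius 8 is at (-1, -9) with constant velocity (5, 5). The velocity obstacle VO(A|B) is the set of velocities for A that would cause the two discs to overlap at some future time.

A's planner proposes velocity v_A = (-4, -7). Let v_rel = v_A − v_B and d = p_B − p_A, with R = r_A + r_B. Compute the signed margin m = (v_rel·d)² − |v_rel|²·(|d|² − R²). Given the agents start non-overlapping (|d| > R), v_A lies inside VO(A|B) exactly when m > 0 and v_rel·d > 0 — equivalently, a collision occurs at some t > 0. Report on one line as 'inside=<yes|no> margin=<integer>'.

d = (-11, -1),  |d|² = 122;  R = 2+8 = 10,  c = 122−10² = 22
v_rel = (-9, -12),  |v_rel|² = 225;  v_rel·d = (-9)·(-11) + (-12)·(-1) = 111
225·t² − 222·t + 22 = 0  ⇒  m = 111² − 225·22 = 7371
m = 7371 > 0,  v_rel·d = 111 > 0  ⇒  inside

inside=yes margin=7371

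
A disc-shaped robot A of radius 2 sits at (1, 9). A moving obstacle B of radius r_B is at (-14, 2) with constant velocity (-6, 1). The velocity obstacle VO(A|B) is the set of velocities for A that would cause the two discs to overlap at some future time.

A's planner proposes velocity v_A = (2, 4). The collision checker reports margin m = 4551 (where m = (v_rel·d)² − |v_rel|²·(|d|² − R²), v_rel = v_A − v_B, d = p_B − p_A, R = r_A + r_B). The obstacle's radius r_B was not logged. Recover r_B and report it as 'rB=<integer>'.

m = 4551
d = (-15, -7);  v_rel = (8, 3),  |v_rel|² = 73
v_rel×d = (8)·(-7) − (3)·(-15) = -11
since m = R²·73 − (-11)²:  R² = (121 + 4551) / 73 = 64
R = √64 = 8  ⇒  r_B = 8 − 2 = 6

rB=6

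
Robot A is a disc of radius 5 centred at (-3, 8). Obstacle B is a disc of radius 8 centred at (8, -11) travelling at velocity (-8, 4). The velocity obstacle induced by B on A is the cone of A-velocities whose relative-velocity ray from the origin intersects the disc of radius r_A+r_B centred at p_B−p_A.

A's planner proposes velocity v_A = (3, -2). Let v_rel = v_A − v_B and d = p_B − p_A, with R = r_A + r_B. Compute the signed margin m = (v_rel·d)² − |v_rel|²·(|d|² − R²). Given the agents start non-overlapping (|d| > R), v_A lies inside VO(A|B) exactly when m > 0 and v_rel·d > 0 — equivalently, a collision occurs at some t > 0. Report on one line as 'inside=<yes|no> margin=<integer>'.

d = (11, -19),  |d|² = 482;  R = 5+8 = 13,  c = 482−13² = 313
v_rel = (11, -6),  |v_rel|² = 157;  v_rel·d = (11)·(11) + (-6)·(-19) = 235
157·t² − 470·t + 313 = 0  ⇒  m = 235² − 157·313 = 6084
m = 6084 > 0,  v_rel·d = 235 > 0  ⇒  inside

inside=yes margin=6084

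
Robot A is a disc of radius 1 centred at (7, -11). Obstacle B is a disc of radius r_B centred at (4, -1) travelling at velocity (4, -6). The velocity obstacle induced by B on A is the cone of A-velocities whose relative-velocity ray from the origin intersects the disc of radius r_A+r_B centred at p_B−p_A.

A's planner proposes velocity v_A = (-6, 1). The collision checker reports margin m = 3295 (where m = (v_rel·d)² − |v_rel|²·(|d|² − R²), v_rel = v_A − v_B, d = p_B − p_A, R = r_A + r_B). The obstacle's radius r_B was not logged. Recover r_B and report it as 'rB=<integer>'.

m = 3295
d = (-3, 10);  v_rel = (-10, 7),  |v_rel|² = 149
v_rel×d = (-10)·(10) − (7)·(-3) = -79
since m = R²·149 − (-79)²:  R² = (6241 + 3295) / 149 = 64
R = √64 = 8  ⇒  r_B = 8 − 1 = 7

rB=7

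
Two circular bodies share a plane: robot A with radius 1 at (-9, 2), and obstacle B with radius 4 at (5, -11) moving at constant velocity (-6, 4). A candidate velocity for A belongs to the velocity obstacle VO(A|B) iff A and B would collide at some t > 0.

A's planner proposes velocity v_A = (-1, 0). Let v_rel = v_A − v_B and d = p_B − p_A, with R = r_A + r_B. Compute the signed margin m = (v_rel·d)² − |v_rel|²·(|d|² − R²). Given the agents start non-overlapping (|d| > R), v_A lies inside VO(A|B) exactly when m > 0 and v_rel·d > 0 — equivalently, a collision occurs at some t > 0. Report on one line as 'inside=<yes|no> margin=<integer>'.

d = (14, -13),  |d|² = 365;  R = 1+4 = 5,  c = 365−5² = 340
v_rel = (5, -4),  |v_rel|² = 41;  v_rel·d = (5)·(14) + (-4)·(-13) = 122
41·t² − 244·t + 340 = 0  ⇒  m = 122² − 41·340 = 944
m = 944 > 0,  v_rel·d = 122 > 0  ⇒  inside

inside=yes margin=944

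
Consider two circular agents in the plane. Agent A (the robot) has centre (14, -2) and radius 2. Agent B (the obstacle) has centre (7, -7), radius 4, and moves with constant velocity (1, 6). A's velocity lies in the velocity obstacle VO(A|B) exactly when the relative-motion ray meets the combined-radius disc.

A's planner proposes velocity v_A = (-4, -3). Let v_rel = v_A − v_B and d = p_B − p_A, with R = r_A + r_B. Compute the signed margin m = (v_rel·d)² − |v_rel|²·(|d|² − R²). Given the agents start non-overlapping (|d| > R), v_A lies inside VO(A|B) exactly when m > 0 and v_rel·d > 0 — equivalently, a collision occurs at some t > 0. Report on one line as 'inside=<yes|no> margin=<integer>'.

d = (-7, -5),  |d|² = 74;  R = 2+4 = 6,  c = 74−6² = 38
v_rel = (-5, -9),  |v_rel|² = 106;  v_rel·d = (-5)·(-7) + (-9)·(-5) = 80
106·t² − 160·t + 38 = 0  ⇒  m = 80² − 106·38 = 2372
m = 2372 > 0,  v_rel·d = 80 > 0  ⇒  inside

inside=yes margin=2372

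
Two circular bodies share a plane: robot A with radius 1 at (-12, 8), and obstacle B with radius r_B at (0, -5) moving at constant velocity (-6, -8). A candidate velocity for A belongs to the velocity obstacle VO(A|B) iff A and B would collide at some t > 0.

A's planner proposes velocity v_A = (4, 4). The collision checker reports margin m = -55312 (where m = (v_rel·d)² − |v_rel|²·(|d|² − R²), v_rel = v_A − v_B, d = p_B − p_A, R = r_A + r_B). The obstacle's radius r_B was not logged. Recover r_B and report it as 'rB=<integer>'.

m = -55312
d = (12, -13);  v_rel = (10, 12),  |v_rel|² = 244
v_rel×d = (10)·(-13) − (12)·(12) = -274
since m = R²·244 − (-274)²:  R² = (75076 + -55312) / 244 = 81
R = √81 = 9  ⇒  r_B = 9 − 1 = 8

rB=8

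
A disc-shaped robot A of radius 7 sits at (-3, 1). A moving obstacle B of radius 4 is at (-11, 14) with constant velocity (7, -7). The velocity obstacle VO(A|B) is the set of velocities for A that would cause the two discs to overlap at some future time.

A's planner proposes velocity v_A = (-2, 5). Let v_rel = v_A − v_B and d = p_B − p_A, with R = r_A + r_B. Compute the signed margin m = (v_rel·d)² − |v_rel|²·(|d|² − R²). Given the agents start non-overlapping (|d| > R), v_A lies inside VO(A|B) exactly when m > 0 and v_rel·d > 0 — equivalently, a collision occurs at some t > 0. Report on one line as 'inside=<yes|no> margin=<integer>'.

d = (-8, 13),  |d|² = 233;  R = 7+4 = 11,  c = 233−11² = 112
v_rel = (-9, 12),  |v_rel|² = 225;  v_rel·d = (-9)·(-8) + (12)·(13) = 228
225·t² − 456·t + 112 = 0  ⇒  m = 228² − 225·112 = 26784
m = 26784 > 0,  v_rel·d = 228 > 0  ⇒  inside

inside=yes margin=26784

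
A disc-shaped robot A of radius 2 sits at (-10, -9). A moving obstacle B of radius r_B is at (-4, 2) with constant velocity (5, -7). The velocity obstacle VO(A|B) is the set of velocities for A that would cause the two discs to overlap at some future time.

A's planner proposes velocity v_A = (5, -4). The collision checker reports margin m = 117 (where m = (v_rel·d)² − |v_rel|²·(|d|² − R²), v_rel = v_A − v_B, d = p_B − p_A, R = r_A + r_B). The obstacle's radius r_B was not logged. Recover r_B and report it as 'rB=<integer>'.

m = 117
d = (6, 11);  v_rel = (0, 3),  |v_rel|² = 9
v_rel×d = (0)·(11) − (3)·(6) = -18
since m = R²·9 − (-18)²:  R² = (324 + 117) / 9 = 49
R = √49 = 7  ⇒  r_B = 7 − 2 = 5

rB=5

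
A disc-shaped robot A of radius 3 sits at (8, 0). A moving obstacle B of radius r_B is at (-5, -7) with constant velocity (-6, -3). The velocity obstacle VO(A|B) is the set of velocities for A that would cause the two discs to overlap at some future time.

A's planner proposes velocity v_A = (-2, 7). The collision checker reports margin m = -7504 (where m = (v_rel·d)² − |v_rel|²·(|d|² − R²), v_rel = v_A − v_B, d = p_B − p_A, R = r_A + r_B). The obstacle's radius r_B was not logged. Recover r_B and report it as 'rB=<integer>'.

m = -7504
d = (-13, -7);  v_rel = (4, 10),  |v_rel|² = 116
v_rel×d = (4)·(-7) − (10)·(-13) = 102
since m = R²·116 − 102²:  R² = (10404 + -7504) / 116 = 25
R = √25 = 5  ⇒  r_B = 5 − 3 = 2

rB=2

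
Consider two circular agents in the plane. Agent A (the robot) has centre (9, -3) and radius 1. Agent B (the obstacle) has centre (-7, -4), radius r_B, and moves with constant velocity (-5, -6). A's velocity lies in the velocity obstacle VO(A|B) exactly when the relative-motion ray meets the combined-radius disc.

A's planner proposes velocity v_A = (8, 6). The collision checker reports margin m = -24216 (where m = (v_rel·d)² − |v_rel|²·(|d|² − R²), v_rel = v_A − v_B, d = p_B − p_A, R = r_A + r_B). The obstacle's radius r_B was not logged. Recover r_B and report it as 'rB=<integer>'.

m = -24216
d = (-16, -1);  v_rel = (13, 12),  |v_rel|² = 313
v_rel×d = (13)·(-1) − (12)·(-16) = 179
since m = R²·313 − 179²:  R² = (32041 + -24216) / 313 = 25
R = √25 = 5  ⇒  r_B = 5 − 1 = 4

rB=4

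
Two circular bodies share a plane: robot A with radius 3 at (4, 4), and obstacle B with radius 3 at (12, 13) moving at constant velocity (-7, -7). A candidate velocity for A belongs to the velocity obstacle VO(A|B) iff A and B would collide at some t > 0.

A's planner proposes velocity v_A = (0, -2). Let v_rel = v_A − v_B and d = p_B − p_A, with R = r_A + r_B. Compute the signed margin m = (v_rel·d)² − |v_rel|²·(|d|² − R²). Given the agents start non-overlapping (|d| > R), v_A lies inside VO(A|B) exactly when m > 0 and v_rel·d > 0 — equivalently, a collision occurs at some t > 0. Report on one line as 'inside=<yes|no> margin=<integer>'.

d = (8, 9),  |d|² = 145;  R = 3+3 = 6,  c = 145−6² = 109
v_rel = (7, 5),  |v_rel|² = 74;  v_rel·d = (7)·(8) + (5)·(9) = 101
74·t² − 202·t + 109 = 0  ⇒  m = 101² − 74·109 = 2135
m = 2135 > 0,  v_rel·d = 101 > 0  ⇒  inside

inside=yes margin=2135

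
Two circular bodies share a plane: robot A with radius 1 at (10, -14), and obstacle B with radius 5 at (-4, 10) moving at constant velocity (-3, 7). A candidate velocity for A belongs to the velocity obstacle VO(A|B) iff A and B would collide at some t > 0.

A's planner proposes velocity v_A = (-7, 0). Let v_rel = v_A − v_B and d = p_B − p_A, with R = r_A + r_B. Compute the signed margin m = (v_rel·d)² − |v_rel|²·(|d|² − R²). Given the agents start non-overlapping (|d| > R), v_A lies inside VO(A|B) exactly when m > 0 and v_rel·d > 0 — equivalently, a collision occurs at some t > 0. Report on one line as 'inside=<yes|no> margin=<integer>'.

d = (-14, 24),  |d|² = 772;  R = 1+5 = 6,  c = 772−6² = 736
v_rel = (-4, -7),  |v_rel|² = 65;  v_rel·d = (-4)·(-14) + (-7)·(24) = -112
65·t² + 224·t + 736 = 0  ⇒  m = (-112)² − 65·736 = -35296
m = -35296 < 0,  v_rel·d = -112 < 0  ⇒  outside

inside=no margin=-35296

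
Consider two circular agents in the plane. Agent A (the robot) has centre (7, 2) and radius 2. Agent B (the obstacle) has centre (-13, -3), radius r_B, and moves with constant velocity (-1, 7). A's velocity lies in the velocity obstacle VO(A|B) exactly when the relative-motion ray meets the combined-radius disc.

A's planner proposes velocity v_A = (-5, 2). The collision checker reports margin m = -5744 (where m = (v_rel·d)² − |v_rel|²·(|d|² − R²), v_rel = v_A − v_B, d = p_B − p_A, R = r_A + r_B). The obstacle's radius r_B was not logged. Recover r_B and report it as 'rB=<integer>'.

m = -5744
d = (-20, -5);  v_rel = (-4, -5),  |v_rel|² = 41
v_rel×d = (-4)·(-5) − (-5)·(-20) = -80
since m = R²·41 − (-80)²:  R² = (6400 + -5744) / 41 = 16
R = √16 = 4  ⇒  r_B = 4 − 2 = 2

rB=2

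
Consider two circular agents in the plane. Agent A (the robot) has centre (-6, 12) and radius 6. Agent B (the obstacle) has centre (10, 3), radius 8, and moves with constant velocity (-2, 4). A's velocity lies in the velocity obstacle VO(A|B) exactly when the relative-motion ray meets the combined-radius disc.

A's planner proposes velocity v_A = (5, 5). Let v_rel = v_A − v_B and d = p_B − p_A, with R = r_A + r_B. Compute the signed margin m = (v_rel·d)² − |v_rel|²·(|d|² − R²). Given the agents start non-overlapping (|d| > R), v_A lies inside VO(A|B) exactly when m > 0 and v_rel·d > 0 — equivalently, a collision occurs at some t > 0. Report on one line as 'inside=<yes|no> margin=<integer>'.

d = (16, -9),  |d|² = 337;  R = 6+8 = 14,  c = 337−14² = 141
v_rel = (7, 1),  |v_rel|² = 50;  v_rel·d = (7)·(16) + (1)·(-9) = 103
50·t² − 206·t + 141 = 0  ⇒  m = 103² − 50·141 = 3559
m = 3559 > 0,  v_rel·d = 103 > 0  ⇒  inside

inside=yes margin=3559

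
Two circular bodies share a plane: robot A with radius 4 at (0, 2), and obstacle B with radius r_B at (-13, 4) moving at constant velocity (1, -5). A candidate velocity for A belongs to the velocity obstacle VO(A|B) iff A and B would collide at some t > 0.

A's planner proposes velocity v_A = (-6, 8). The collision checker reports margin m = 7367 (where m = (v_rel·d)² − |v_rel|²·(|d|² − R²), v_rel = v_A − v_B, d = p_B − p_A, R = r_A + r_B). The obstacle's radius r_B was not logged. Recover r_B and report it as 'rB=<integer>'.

m = 7367
d = (-13, 2);  v_rel = (-7, 13),  |v_rel|² = 218
v_rel×d = (-7)·(2) − (13)·(-13) = 155
since m = R²·218 − 155²:  R² = (24025 + 7367) / 218 = 144
R = √144 = 12  ⇒  r_B = 12 − 4 = 8

rB=8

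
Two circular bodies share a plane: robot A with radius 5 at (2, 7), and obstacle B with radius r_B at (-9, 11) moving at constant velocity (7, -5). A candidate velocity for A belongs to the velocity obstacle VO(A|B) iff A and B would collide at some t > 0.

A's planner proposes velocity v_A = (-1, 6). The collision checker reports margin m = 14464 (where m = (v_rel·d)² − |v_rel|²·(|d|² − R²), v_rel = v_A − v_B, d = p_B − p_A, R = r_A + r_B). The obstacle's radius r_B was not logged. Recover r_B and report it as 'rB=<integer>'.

m = 14464
d = (-11, 4);  v_rel = (-8, 11),  |v_rel|² = 185
v_rel×d = (-8)·(4) − (11)·(-11) = 89
since m = R²·185 − 89²:  R² = (7921 + 14464) / 185 = 121
R = √121 = 11  ⇒  r_B = 11 − 5 = 6

rB=6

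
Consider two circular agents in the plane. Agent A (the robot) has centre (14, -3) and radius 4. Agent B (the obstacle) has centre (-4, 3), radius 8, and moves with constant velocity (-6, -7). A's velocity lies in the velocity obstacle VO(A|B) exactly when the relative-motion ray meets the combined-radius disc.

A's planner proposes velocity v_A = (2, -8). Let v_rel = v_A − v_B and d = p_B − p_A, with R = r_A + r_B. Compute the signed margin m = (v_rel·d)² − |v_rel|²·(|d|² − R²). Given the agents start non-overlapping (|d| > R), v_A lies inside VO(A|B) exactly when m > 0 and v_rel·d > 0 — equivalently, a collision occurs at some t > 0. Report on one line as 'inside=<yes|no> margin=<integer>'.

d = (-18, 6),  |d|² = 360;  R = 4+8 = 12,  c = 360−12² = 216
v_rel = (8, -1),  |v_rel|² = 65;  v_rel·d = (8)·(-18) + (-1)·(6) = -150
65·t² + 300·t + 216 = 0  ⇒  m = (-150)² − 65·216 = 8460
m = 8460 > 0,  v_rel·d = -150 < 0  ⇒  outside

inside=no margin=8460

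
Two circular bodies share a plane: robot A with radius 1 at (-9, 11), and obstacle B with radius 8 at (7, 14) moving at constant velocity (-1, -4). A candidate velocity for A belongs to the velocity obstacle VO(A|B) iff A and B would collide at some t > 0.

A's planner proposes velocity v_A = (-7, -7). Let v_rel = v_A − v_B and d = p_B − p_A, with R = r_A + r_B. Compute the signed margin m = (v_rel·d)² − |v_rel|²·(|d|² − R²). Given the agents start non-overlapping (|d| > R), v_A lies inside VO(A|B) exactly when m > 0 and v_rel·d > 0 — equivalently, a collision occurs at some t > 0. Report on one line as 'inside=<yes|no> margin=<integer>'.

d = (16, 3),  |d|² = 265;  R = 1+8 = 9,  c = 265−9² = 184
v_rel = (-6, -3),  |v_rel|² = 45;  v_rel·d = (-6)·(16) + (-3)·(3) = -105
45·t² + 210·t + 184 = 0  ⇒  m = (-105)² − 45·184 = 2745
m = 2745 > 0,  v_rel·d = -105 < 0  ⇒  outside

inside=no margin=2745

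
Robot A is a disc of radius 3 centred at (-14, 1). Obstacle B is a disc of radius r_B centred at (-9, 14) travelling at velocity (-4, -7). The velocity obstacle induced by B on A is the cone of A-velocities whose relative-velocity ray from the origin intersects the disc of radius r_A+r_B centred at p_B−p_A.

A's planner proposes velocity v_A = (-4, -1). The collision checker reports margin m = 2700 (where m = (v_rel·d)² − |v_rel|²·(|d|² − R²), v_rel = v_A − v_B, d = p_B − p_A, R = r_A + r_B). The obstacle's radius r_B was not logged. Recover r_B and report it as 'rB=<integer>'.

m = 2700
d = (5, 13);  v_rel = (0, 6),  |v_rel|² = 36
v_rel×d = (0)·(13) − (6)·(5) = -30
since m = R²·36 − (-30)²:  R² = (900 + 2700) / 36 = 100
R = √100 = 10  ⇒  r_B = 10 − 3 = 7

rB=7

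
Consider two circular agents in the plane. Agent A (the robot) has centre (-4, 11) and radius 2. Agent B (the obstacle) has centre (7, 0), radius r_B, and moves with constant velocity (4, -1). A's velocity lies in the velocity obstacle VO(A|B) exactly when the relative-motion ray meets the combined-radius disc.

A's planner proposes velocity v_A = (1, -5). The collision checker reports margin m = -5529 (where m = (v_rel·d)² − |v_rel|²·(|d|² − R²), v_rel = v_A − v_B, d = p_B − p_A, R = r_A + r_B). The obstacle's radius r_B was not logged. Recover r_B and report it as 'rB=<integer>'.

m = -5529
d = (11, -11);  v_rel = (-3, -4),  |v_rel|² = 25
v_rel×d = (-3)·(-11) − (-4)·(11) = 77
since m = R²·25 − 77²:  R² = (5929 + -5529) / 25 = 16
R = √16 = 4  ⇒  r_B = 4 − 2 = 2

rB=2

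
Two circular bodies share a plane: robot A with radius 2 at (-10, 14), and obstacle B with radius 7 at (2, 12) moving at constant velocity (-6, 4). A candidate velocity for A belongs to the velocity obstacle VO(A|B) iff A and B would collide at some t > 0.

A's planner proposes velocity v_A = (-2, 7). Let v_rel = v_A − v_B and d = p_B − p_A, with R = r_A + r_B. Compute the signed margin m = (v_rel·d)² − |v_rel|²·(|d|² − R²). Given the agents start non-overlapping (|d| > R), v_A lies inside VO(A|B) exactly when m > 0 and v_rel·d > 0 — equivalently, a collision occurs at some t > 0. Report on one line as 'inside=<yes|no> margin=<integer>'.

d = (12, -2),  |d|² = 148;  R = 2+7 = 9,  c = 148−9² = 67
v_rel = (4, 3),  |v_rel|² = 25;  v_rel·d = (4)·(12) + (3)·(-2) = 42
25·t² − 84·t + 67 = 0  ⇒  m = 42² − 25·67 = 89
m = 89 > 0,  v_rel·d = 42 > 0  ⇒  inside

inside=yes margin=89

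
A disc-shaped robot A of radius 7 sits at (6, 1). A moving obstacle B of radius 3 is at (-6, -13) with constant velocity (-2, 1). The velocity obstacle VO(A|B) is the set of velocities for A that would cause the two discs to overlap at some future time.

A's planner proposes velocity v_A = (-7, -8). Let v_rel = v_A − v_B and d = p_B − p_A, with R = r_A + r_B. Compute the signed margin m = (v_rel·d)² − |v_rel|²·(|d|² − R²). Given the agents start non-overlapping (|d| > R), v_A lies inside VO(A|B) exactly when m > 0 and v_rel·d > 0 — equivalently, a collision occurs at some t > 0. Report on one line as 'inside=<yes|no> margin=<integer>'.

d = (-12, -14),  |d|² = 340;  R = 7+3 = 10,  c = 340−10² = 240
v_rel = (-5, -9),  |v_rel|² = 106;  v_rel·d = (-5)·(-12) + (-9)·(-14) = 186
106·t² − 372·t + 240 = 0  ⇒  m = 186² − 106·240 = 9156
m = 9156 > 0,  v_rel·d = 186 > 0  ⇒  inside

inside=yes margin=9156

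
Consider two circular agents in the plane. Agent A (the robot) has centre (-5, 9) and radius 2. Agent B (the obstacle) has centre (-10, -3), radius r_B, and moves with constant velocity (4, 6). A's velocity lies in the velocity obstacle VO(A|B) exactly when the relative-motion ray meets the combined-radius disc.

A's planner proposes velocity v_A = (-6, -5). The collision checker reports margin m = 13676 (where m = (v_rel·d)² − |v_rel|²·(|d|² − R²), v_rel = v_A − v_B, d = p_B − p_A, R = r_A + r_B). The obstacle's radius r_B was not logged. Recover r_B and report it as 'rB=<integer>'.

m = 13676
d = (-5, -12);  v_rel = (-10, -11),  |v_rel|² = 221
v_rel×d = (-10)·(-12) − (-11)·(-5) = 65
since m = R²·221 − 65²:  R² = (4225 + 13676) / 221 = 81
R = √81 = 9  ⇒  r_B = 9 − 2 = 7

rB=7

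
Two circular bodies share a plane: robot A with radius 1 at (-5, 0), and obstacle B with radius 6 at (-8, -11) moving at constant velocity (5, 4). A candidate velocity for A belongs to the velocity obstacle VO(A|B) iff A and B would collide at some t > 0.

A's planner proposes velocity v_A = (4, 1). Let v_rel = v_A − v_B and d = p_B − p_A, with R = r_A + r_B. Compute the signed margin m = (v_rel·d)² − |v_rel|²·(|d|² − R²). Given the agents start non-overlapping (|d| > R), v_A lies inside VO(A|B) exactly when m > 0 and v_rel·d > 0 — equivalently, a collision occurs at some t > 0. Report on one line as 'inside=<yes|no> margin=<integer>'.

d = (-3, -11),  |d|² = 130;  R = 1+6 = 7,  c = 130−7² = 81
v_rel = (-1, -3),  |v_rel|² = 10;  v_rel·d = (-1)·(-3) + (-3)·(-11) = 36
10·t² − 72·t + 81 = 0  ⇒  m = 36² − 10·81 = 486
m = 486 > 0,  v_rel·d = 36 > 0  ⇒  inside

inside=yes margin=486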